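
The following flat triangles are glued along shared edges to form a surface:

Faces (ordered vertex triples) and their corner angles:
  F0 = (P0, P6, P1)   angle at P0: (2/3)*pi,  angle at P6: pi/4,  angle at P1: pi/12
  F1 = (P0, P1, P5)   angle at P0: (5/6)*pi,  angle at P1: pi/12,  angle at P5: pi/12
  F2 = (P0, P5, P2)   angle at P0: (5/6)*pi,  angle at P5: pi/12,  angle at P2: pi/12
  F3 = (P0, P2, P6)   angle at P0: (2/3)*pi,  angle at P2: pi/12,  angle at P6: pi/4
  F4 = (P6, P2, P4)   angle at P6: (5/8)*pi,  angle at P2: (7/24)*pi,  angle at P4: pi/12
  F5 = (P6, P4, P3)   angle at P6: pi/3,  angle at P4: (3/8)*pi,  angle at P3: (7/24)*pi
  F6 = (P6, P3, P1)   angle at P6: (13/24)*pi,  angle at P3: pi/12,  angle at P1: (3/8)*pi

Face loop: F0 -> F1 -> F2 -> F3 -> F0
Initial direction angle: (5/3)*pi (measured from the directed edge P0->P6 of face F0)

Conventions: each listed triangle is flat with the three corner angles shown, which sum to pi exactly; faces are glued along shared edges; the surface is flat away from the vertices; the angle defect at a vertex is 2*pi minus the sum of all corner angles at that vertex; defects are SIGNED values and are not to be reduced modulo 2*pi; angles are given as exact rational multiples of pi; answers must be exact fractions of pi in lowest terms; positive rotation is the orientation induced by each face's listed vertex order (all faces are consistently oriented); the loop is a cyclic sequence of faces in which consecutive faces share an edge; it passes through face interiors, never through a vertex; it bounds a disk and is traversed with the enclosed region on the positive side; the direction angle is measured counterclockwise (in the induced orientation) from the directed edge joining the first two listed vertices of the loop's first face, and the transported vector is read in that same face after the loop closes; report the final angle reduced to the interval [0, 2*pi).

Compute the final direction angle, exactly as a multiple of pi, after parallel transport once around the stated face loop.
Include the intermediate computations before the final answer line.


enclosed vertex P0: corner angles sum to 3*pi, defect = 2*pi - 3*pi = -pi
the rotation equals the total enclosed defect, so the final angle is initial + defects (mod 2*pi)
final angle = (5/3)*pi - pi = (2/3)*pi (mod 2*pi)

Answer: final direction angle = (2/3)*pi


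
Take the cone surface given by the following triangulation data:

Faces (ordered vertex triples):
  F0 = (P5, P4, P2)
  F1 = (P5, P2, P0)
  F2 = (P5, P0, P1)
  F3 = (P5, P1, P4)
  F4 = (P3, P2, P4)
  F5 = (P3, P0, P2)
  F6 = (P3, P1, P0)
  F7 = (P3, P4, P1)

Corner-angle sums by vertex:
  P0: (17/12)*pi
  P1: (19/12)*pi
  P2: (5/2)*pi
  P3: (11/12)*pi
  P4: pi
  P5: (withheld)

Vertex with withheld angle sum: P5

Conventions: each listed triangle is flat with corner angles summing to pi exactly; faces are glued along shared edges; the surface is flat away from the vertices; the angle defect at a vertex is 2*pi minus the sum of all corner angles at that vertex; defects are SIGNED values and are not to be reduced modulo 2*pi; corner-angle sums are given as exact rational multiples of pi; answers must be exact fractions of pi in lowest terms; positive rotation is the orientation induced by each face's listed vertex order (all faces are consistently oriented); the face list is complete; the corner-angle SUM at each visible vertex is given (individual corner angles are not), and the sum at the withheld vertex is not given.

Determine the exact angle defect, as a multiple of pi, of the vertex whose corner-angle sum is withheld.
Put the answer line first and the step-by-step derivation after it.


Answer: defect(P5) = (17/12)*pi

V = 6, E = 12, F = 8; chi = V - E + F = 2
Gauss-Bonnet: total defect = 2*pi*chi = 4*pi; visible defects sum to (31/12)*pi


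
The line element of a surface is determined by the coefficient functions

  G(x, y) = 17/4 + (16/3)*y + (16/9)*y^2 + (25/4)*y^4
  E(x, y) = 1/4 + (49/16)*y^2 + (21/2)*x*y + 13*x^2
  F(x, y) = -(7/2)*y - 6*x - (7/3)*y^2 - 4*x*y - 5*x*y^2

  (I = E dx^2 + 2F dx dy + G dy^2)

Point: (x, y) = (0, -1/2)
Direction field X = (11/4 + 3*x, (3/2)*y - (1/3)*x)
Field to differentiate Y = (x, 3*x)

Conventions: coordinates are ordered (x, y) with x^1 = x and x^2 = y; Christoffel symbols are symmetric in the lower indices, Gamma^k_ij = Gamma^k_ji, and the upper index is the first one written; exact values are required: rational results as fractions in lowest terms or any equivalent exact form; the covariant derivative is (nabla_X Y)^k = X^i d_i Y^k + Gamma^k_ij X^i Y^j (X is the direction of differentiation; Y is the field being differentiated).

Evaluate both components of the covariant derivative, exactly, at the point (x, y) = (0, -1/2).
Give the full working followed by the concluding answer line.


E = 65/64, F = 7/6, G = 1393/576 at the point
E_x = -21/4, E_y = -49/16, F_x = -21/4, F_y = -7/6, G_x = 0, G_y = 31/72
EG - F^2 = 40369/36864;  g^inv = (36864/40369) * [[1393/576, -7/6], [-7/6, 65/64]]
first-kind symbols [ij,l] = (1/2)(d_i g_jl + d_j g_il - d_l g_ij): [xx,x] = E_x/2 = -21/8, [xx,y] = F_x - E_y/2 = -119/32, [xy,x] = E_y/2 = -49/32, [xy,y] = G_x/2 = 0, [yy,x] = F_y - G_x/2 = -7/6, [yy,y] = G_y/2 = 31/144
Gamma^x_ij = (G*[ij,x] - F*[ij,y])/(EG - F^2), Gamma^y_ij = (E*[ij,y] - F*[ij,x])/(EG - F^2)
Gamma_xxx = -10584/5767, Gamma_xxy = -19502/5767, Gamma_xyy = -48544/17301, Gamma_yxx = -3762/5767, Gamma_yxy = 9408/5767, Gamma_yyy = 58236/40369
X = (11/4, -3/4), Y = (0, 0) at the point

Answer: (nabla_X Y)^x = 11/4, (nabla_X Y)^y = 33/4


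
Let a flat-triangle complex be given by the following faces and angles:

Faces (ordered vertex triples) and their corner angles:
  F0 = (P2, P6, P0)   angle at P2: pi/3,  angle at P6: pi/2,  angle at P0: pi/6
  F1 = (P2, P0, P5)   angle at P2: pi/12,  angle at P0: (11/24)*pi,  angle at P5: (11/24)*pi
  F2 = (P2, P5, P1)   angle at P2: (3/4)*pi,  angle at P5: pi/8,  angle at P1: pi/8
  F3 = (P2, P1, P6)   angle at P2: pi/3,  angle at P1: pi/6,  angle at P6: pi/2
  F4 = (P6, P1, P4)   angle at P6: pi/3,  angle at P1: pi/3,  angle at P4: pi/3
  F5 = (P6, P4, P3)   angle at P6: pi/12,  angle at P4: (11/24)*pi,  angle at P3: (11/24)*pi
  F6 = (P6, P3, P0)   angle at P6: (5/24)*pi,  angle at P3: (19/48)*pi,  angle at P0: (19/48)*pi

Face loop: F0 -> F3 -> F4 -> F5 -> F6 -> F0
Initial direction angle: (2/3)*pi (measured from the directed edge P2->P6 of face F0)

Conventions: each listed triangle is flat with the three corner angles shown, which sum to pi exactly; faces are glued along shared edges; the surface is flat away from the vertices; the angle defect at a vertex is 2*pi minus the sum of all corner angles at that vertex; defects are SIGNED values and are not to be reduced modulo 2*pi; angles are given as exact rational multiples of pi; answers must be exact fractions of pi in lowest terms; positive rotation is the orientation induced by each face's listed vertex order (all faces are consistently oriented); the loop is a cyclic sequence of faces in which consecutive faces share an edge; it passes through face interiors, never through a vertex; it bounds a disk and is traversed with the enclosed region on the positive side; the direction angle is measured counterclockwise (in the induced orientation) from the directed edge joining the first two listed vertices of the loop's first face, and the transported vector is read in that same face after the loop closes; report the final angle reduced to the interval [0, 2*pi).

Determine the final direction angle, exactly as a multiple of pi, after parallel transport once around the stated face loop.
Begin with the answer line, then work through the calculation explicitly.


Answer: final direction angle = (25/24)*pi

enclosed vertex P6: corner angles sum to (13/8)*pi, defect = 2*pi - (13/8)*pi = (3/8)*pi
holonomy = initial angle + sum of enclosed defects (mod 2*pi), positive in the induced orientation
final angle = (2/3)*pi + (3/8)*pi = (25/24)*pi (mod 2*pi)


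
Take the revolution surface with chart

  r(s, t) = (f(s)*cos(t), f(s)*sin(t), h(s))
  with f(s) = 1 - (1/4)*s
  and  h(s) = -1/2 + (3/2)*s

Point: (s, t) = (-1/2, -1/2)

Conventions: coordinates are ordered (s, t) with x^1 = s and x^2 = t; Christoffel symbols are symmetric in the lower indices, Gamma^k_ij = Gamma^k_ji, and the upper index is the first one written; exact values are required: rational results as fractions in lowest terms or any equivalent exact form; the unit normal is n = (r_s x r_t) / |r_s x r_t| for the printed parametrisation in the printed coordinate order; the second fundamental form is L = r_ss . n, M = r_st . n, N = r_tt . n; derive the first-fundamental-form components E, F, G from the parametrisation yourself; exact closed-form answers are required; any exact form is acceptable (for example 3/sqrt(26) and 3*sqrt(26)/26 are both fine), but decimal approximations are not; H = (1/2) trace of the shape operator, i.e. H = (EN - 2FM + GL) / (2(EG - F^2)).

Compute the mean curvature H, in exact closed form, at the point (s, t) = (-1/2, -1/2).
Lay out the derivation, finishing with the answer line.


f = 9/8, f' = -1/4, f'' = 0, h' = 3/2, h'' = 0
E = 37/16, F = 0, G = 81/64; answer radicand W^2 = 37/16
unnormalised second-form numerators: l = 0, m = 0, n = 27/16; L = l/sqrt(37/16), and similarly M = m/sqrt(W^2), N = n/sqrt(W^2)
H = (E*n - 2*F*m + G*l) / (2*(EG - F^2)*sqrt(W^2)); E*n - 2*F*m + G*l = 999/256, EG - F^2 = 2997/1024, so H = (2/3)/sqrt(37/16)

Answer: H = 8*sqrt(37)/111


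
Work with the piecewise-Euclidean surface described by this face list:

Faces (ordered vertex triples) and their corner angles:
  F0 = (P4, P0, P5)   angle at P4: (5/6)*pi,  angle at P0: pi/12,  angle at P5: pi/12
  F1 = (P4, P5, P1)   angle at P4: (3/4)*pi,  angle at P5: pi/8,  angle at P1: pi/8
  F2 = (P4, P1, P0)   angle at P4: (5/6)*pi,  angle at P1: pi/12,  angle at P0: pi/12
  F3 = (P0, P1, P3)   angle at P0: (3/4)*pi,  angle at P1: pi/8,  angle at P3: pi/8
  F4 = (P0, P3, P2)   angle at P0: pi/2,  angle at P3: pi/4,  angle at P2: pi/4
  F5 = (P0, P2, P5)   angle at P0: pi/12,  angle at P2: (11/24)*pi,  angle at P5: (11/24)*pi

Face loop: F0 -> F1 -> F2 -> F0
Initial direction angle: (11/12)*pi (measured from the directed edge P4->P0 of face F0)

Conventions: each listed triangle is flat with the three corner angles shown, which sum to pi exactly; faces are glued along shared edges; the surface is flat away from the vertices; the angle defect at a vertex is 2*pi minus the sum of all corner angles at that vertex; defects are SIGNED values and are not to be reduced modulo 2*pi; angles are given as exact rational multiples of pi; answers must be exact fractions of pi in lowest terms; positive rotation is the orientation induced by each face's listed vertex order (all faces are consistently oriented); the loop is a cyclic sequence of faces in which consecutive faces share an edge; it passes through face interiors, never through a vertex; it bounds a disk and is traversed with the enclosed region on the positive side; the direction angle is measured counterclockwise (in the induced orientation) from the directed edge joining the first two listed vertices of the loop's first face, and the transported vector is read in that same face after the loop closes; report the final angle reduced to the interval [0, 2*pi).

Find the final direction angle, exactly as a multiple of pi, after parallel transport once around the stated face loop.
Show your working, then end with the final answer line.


enclosed vertex P4: corner angles sum to (29/12)*pi, defect = 2*pi - (29/12)*pi = (-5/12)*pi
adding the enclosed defects to the starting angle (mod 2*pi, induced orientation) gives the holonomy
final angle = (11/12)*pi - (5/12)*pi = pi/2 (mod 2*pi)

Answer: final direction angle = pi/2


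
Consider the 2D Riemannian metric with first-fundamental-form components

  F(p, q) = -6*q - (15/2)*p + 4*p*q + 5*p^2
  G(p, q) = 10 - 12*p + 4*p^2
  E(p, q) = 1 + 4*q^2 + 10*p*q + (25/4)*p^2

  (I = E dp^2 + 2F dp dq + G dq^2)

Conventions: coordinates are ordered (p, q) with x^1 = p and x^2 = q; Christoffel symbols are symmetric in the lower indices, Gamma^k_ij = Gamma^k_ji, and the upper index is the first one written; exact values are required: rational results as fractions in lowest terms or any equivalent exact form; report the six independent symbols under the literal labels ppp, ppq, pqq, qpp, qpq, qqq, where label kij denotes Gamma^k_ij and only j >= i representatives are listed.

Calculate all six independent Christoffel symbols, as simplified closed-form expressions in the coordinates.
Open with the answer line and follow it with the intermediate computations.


Answer: Gamma_ppp = (25*p + 20*q)/(41*p^2 + 40*p*q - 48*p + 16*q^2 + 40), Gamma_ppq = (20*p + 16*q)/(41*p^2 + 40*p*q - 48*p + 16*q^2 + 40), Gamma_pqq = 0, Gamma_qpp = (20*p - 30)/(41*p^2 + 40*p*q - 48*p + 16*q^2 + 40), Gamma_qpq = (16*p - 24)/(41*p^2 + 40*p*q - 48*p + 16*q^2 + 40), Gamma_qqq = 0

E = 1 + 4*q^2 + 10*p*q + (25/4)*p^2; F = -6*q - (15/2)*p + 4*p*q + 5*p^2; G = 10 - 12*p + 4*p^2
Gamma^k_ij = (1/2) g^{kl} (d_i g_jl + d_j g_il - d_l g_ij), with g^inv = (1/(EG-F^2)) [[G, -F], [-F, E]]
first partials: E_p = 10*q + (25/2)*p, E_q = 8*q + 10*p, F_p = -15/2 + 4*q + 10*p, F_q = -6 + 4*p, G_p = -12 + 8*p, G_q = 0
D = EG - F^2 = 10 - 12*p + 4*q^2 + 10*p*q + (41/4)*p^2
expanded: Gamma^p_pp = (G E_p - 2F F_p + F E_q)/(2D), Gamma^p_pq = (G E_q - F G_p)/(2D), Gamma^p_qq = (2G F_q - G G_p - F G_q)/(2D), Gamma^q_pp = (2E F_p - E E_q - F E_p)/(2D), Gamma^q_pq = (E G_p - F E_q)/(2D), Gamma^q_qq = (E G_q - 2F F_q + F G_p)/(2D); substitute and cancel common factors


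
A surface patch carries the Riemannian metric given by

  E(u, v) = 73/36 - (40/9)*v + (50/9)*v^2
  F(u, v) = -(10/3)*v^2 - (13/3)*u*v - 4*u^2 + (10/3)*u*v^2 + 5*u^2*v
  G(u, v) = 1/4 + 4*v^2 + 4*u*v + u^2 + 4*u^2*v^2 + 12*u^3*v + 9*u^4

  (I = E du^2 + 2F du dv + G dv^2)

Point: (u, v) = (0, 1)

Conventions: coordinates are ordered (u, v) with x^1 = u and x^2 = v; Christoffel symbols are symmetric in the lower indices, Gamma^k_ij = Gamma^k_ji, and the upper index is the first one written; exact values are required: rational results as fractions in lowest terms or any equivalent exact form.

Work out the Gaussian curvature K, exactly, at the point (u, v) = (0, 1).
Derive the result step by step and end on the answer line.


E = 113/36, F = -10/3, G = 17/4, EG - F^2 = 107/48 at the point
E_u = 0, E_v = 20/3, F_u = -1, F_v = -20/3, G_u = 4, G_v = 8
E_vv = 100/9, F_uv = 7/3, G_uu = 10
Brioschi: K = (det M1 - det M2) / (EG - F^2)^2 with the standard first/second-derivative matrices M1, M2.
M1 = [[-E_vv/2 + F_uv - G_uu/2, E_u/2, F_u - E_v/2], [F_v - G_u/2, E, F], [G_v/2, F, G]] = [[-74/9, 0, -13/3], [-26/3, 113/36, -10/3], [4, -10/3, 17/4]]; det M1 = -19247/216
M2 = [[0, E_v/2, G_u/2], [E_v/2, E, F], [G_u/2, F, G]] = [[0, 10/3, 2], [10/3, 113/36, -10/3], [2, -10/3, 17/4]]; det M2 = -938/9
det M1 - det M2 = 3265/216; K = 3265/216 / (107/48)^2 = 104480/34347

Answer: K = 104480/34347


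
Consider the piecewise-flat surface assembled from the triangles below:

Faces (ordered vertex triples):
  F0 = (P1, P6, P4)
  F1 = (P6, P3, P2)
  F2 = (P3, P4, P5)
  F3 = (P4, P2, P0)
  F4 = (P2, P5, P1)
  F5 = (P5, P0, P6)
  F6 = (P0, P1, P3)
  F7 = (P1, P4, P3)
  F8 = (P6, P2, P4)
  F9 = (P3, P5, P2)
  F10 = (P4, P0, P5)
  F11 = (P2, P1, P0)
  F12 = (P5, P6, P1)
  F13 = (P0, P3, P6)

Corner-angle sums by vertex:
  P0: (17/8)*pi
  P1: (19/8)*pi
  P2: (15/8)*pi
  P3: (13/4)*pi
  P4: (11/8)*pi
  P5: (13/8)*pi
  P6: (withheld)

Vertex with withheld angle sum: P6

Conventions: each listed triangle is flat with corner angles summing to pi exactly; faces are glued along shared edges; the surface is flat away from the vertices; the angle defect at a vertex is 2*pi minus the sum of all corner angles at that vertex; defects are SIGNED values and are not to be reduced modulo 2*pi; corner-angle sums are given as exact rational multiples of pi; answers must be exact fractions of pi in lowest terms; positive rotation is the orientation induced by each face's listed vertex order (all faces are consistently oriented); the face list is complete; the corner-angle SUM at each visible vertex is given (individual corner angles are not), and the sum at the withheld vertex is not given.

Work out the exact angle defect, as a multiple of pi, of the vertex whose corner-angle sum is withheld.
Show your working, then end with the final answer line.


V = 7, E = 21, F = 14; chi = V - E + F = 0
Gauss-Bonnet: total defect = 2*pi*chi = 0; visible defects sum to (-5/8)*pi

Answer: defect(P6) = (5/8)*pi


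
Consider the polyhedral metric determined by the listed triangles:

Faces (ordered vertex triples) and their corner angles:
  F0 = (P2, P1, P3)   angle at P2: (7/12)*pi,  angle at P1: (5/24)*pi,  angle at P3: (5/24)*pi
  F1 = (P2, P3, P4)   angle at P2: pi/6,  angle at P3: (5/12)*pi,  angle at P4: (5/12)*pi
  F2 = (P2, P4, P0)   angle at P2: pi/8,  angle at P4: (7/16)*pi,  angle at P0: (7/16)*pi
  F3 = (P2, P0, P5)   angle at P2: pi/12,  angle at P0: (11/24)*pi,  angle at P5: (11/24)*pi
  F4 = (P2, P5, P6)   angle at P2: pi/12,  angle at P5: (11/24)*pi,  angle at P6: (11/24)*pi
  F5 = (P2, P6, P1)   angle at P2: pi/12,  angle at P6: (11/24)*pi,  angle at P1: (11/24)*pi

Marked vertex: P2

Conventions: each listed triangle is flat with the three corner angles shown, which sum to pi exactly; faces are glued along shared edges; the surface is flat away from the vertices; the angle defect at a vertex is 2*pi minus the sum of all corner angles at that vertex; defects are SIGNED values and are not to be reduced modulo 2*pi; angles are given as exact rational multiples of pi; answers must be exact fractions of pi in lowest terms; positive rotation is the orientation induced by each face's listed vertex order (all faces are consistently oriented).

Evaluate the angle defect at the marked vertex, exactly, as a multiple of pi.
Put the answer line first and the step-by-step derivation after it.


Answer: defect(P2) = (7/8)*pi

Sum of corner angles at P2: (9/8)*pi
defect = 2*pi - (9/8)*pi


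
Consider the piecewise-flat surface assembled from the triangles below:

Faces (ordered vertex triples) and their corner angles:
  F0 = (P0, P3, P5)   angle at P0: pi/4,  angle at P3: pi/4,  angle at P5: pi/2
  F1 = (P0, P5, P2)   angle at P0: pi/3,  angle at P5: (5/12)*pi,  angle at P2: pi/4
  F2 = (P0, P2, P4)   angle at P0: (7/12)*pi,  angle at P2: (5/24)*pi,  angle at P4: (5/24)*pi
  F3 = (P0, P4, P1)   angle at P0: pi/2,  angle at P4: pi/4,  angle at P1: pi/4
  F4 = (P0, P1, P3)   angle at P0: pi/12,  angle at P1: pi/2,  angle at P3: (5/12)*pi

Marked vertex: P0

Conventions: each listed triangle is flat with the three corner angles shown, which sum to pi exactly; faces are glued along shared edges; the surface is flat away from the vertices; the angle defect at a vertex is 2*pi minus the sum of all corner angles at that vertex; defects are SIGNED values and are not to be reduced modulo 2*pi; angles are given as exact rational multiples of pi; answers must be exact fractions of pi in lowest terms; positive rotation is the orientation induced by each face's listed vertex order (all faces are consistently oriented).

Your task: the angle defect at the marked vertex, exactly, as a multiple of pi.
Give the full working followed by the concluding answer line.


Sum of corner angles at P0: (7/4)*pi
defect = 2*pi - (7/4)*pi

Answer: defect(P0) = pi/4


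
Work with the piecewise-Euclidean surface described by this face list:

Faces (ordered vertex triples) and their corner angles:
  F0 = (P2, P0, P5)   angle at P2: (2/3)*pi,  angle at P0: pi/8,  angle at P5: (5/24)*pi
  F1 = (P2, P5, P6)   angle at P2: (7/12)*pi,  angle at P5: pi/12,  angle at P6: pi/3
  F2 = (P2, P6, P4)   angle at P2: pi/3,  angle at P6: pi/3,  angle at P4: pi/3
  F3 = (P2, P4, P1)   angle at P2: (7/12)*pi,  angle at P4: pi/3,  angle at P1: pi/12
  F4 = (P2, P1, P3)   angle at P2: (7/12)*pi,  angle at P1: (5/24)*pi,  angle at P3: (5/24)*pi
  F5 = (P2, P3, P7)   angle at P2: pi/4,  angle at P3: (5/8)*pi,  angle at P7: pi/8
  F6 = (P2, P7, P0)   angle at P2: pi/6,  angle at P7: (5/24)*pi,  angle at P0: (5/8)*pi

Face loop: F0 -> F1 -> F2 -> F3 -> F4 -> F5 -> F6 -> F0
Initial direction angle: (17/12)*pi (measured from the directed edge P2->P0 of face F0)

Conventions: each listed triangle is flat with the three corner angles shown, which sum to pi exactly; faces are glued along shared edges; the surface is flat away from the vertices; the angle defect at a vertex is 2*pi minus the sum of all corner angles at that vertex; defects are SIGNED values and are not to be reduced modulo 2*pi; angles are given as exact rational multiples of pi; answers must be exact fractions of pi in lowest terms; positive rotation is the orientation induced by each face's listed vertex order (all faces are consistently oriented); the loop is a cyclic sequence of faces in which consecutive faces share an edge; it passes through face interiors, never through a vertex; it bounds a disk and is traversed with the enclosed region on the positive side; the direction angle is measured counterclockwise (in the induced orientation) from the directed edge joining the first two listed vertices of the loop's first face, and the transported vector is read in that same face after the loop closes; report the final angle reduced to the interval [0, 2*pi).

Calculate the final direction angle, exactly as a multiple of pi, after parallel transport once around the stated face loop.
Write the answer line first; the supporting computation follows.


Answer: final direction angle = pi/4

enclosed vertex P2: corner angles sum to (19/6)*pi, defect = 2*pi - (19/6)*pi = (-7/6)*pi
holonomy = initial angle + sum of enclosed defects (mod 2*pi), positive in the induced orientation
final angle = (17/12)*pi - (7/6)*pi = pi/4 (mod 2*pi)


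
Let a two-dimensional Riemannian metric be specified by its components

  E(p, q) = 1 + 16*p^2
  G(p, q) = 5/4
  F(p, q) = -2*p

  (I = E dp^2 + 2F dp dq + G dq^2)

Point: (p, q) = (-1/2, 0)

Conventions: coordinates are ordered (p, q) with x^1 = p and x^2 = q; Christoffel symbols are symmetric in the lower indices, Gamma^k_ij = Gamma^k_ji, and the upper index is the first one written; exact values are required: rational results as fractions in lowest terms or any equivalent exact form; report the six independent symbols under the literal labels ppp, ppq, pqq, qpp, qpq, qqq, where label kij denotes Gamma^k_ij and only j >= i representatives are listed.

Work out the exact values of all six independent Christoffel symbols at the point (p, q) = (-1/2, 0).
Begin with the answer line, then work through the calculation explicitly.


Answer: Gamma_ppp = -32/21, Gamma_ppq = 0, Gamma_pqq = 0, Gamma_qpp = -8/21, Gamma_qpq = 0, Gamma_qqq = 0

E = 5, F = 1, G = 5/4 at the point
E_p = -16, E_q = 0, F_p = -2, F_q = 0, G_p = 0, G_q = 0
EG - F^2 = 21/4;  g^inv = (4/21) * [[5/4, -1], [-1, 5]]
first-kind symbols [ij,l] = (1/2)(d_i g_jl + d_j g_il - d_l g_ij): [pp,p] = E_p/2 = -8, [pp,q] = F_p - E_q/2 = -2, [pq,p] = E_q/2 = 0, [pq,q] = G_p/2 = 0, [qq,p] = F_q - G_p/2 = 0, [qq,q] = G_q/2 = 0
Gamma^p_ij = (G*[ij,p] - F*[ij,q])/(EG - F^2), Gamma^q_ij = (E*[ij,q] - F*[ij,p])/(EG - F^2)


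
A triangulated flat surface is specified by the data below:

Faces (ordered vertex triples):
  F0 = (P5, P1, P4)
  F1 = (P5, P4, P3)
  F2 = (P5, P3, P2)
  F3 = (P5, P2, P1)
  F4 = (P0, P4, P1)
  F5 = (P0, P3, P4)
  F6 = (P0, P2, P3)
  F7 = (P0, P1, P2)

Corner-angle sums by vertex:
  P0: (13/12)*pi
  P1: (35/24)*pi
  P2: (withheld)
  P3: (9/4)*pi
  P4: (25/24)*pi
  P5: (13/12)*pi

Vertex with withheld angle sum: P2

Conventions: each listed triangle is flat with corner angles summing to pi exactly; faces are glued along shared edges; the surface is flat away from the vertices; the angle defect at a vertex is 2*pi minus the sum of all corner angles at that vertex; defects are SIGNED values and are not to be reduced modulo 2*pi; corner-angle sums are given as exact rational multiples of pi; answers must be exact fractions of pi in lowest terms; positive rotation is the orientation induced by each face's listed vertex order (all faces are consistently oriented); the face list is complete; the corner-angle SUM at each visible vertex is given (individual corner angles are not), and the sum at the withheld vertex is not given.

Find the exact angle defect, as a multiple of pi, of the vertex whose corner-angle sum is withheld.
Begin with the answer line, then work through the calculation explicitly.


Answer: defect(P2) = (11/12)*pi

V = 6, E = 12, F = 8; chi = V - E + F = 2
Gauss-Bonnet: total defect = 2*pi*chi = 4*pi; visible defects sum to (37/12)*pi


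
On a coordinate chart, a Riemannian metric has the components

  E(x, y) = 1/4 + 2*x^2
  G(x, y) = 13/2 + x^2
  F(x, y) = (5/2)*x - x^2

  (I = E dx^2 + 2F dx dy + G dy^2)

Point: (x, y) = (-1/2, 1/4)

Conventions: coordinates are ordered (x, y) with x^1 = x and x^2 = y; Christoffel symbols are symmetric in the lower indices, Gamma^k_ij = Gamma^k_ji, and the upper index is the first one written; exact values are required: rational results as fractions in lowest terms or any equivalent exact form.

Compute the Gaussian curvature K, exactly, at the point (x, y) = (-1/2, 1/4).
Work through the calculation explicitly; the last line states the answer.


E = 3/4, F = -3/2, G = 27/4, EG - F^2 = 45/16 at the point
E_x = -2, E_y = 0, F_x = 7/2, F_y = 0, G_x = -1, G_y = 0
E_yy = 0, F_xy = 0, G_xx = 2
Brioschi: K = (det M1 - det M2) / (EG - F^2)^2 with the standard first/second-derivative matrices M1, M2.
M1 = [[-E_yy/2 + F_xy - G_xx/2, E_x/2, F_x - E_y/2], [F_y - G_x/2, E, F], [G_y/2, F, G]] = [[-1, -1, 7/2], [1/2, 3/4, -3/2], [0, -3/2, 27/4]]; det M1 = -33/16
M2 = [[0, E_y/2, G_x/2], [E_y/2, E, F], [G_x/2, F, G]] = [[0, 0, -1/2], [0, 3/4, -3/2], [-1/2, -3/2, 27/4]]; det M2 = -3/16
det M1 - det M2 = -15/8; K = -15/8 / (45/16)^2 = -32/135

Answer: K = -32/135


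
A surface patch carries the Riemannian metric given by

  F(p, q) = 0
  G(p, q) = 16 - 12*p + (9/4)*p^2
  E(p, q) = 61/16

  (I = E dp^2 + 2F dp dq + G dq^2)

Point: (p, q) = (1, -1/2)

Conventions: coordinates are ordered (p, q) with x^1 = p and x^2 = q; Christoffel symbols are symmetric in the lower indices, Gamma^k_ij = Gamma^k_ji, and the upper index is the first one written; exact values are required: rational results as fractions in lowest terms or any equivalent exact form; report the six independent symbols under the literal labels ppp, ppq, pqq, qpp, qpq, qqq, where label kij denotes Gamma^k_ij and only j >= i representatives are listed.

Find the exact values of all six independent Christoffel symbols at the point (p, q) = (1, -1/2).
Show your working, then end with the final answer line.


E = 61/16, F = 0, G = 25/4 at the point
E_p = 0, E_q = 0, F_p = 0, F_q = 0, G_p = -15/2, G_q = 0
EG - F^2 = 1525/64;  g^inv = (64/1525) * [[25/4, 0], [0, 61/16]]
first-kind symbols [ij,l] = (1/2)(d_i g_jl + d_j g_il - d_l g_ij): [pp,p] = E_p/2 = 0, [pp,q] = F_p - E_q/2 = 0, [pq,p] = E_q/2 = 0, [pq,q] = G_p/2 = -15/4, [qq,p] = F_q - G_p/2 = 15/4, [qq,q] = G_q/2 = 0
Gamma^p_ij = (G*[ij,p] - F*[ij,q])/(EG - F^2), Gamma^q_ij = (E*[ij,q] - F*[ij,p])/(EG - F^2)

Answer: Gamma_ppp = 0, Gamma_ppq = 0, Gamma_pqq = 60/61, Gamma_qpp = 0, Gamma_qpq = -3/5, Gamma_qqq = 0


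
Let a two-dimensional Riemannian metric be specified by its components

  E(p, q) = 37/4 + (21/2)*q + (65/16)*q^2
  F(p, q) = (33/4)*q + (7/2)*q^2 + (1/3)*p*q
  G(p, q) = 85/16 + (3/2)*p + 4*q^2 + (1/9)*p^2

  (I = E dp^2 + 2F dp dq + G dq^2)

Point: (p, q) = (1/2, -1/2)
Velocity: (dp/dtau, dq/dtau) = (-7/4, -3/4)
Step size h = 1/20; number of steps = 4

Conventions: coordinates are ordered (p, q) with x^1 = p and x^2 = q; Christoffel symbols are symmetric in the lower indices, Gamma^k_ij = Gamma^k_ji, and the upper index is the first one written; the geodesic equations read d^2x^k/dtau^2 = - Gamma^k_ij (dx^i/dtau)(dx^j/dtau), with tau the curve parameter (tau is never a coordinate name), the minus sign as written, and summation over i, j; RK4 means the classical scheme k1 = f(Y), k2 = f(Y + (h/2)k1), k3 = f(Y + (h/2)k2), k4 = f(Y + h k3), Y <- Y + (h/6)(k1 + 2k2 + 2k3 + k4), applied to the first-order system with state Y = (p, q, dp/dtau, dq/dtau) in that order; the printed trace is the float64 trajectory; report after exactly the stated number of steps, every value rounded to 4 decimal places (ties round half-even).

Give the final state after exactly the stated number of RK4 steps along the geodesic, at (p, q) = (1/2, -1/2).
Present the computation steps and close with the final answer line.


f(Y) = (dp/dtau, dq/dtau, -Gamma^p_ij Y'^i Y'^j, -Gamma^q_ij Y'^i Y'^j) with the Gammas evaluated at the stage position; h = 0.050000; intermediate values shown to 6 dp
step 0: p = 0.5000, q = -0.5000, dp/dtau = -1.7500, dq/dtau = -0.7500
step 1:
  k1: at (p, q) = (0.500000, -0.500000), (dp/dtau, dq/dtau) = (-1.750000, -0.750000); Gamma_ppp = -0.461523, Gamma_ppq = 1.043186, Gamma_pqq = 0.919480, Gamma_qpp = -0.694448, Gamma_qpq = 0.604045, Gamma_qqq = 0.150196; k1 = (-1.750000, -0.750000, -1.842158, 0.456643)
  k2: at (p, q) = (0.456250, -0.518750), (dp/dtau, dq/dtau) = (-1.796054, -0.738584); Gamma_ppp = -0.490980, Gamma_ppq = 1.085135, Gamma_pqq = 0.913817, Gamma_qpp = -0.703601, Gamma_qpq = 0.635293, Gamma_qqq = 0.147576; k2 = (-1.796054, -0.738584, -1.793627, 0.503698)
  k3: at (p, q) = (0.455099, -0.518465), (dp/dtau, dq/dtau) = (-1.794841, -0.737408); Gamma_ppp = -0.490731, Gamma_ppq = 1.084603, Gamma_pqq = 0.913801, Gamma_qpp = -0.703823, Gamma_qpq = 0.635052, Gamma_qqq = 0.147591; k3 = (-1.794841, -0.737408, -1.787039, 0.506058)
  k4: at (p, q) = (0.410258, -0.536870), (dp/dtau, dq/dtau) = (-1.839352, -0.724697); Gamma_ppp = -0.521584, Gamma_ppq = 1.129241, Gamma_pqq = 0.905962, Gamma_qpp = -0.714166, Gamma_qpq = 0.667781, Gamma_qqq = 0.143357; k4 = (-1.839352, -0.724697, -1.721663, 0.560620)
  Y <- Y + (h/6)(k1 + 2k2 + 2k3 + k4): p = 0.4102, q = -0.5369, dp/dtau = -1.8394, dq/dtau = -0.7247
step 2:
  k1: at (p, q) = (0.410240, -0.536889), (dp/dtau, dq/dtau) = (-1.839376, -0.724694); Gamma_ppp = -0.521612, Gamma_ppq = 1.129285, Gamma_pqq = 0.905955, Gamma_qpp = -0.714171, Gamma_qpq = 0.667811, Gamma_qqq = 0.143352; k1 = (-1.839376, -0.724694, -1.721655, 0.560609)
  k2: at (p, q) = (0.364256, -0.555006), (dp/dtau, dq/dtau) = (-1.882418, -0.710678); Gamma_ppp = -0.554084, Gamma_ppq = 1.176977, Gamma_pqq = 0.895563, Gamma_qpp = -0.725792, Gamma_qpq = 0.702250, Gamma_qqq = 0.137271; k2 = (-1.882418, -0.710678, -1.638027, 0.623580)
  k3: at (p, q) = (0.363180, -0.554656), (dp/dtau, dq/dtau) = (-1.880327, -0.709104); Gamma_ppp = -0.553703, Gamma_ppq = 1.176197, Gamma_pqq = 0.895640, Gamma_qpp = -0.725980, Gamma_qpq = 0.701870, Gamma_qqq = 0.137347; k3 = (-1.880327, -0.709104, -1.629224, 0.626059)
  k4: at (p, q) = (0.316224, -0.572344), (dp/dtau, dq/dtau) = (-1.920837, -0.693391); Gamma_ppp = -0.587666, Gamma_ppq = 1.226714, Gamma_pqq = 0.882458, Gamma_qpp = -0.738884, Gamma_qpq = 0.737879, Gamma_qqq = 0.129276; k4 = (-1.920837, -0.693391, -1.523713, 0.698496)
  Y <- Y + (h/6)(k1 + 2k2 + 2k3 + k4): p = 0.3162, q = -0.5724, dp/dtau = -1.9209, dq/dtau = -0.6934
step 3:
  k1: at (p, q) = (0.316193, -0.572369), (dp/dtau, dq/dtau) = (-1.920875, -0.693374); Gamma_ppp = -0.587711, Gamma_ppq = 1.226785, Gamma_pqq = 0.882439, Gamma_qpp = -0.738895, Gamma_qpq = 0.737926, Gamma_qqq = 0.129264; k1 = (-1.920875, -0.693374, -1.523607, 0.698538)
  k2: at (p, q) = (0.268171, -0.589704), (dp/dtau, dq/dtau) = (-1.958965, -0.675910); Gamma_ppp = -0.623437, Gamma_ppq = 1.280567, Gamma_pqq = 0.865993, Gamma_qpp = -0.753191, Gamma_qpq = 0.775782, Gamma_qqq = 0.118913; k2 = (-1.958965, -0.675910, -1.394324, 0.781678)
  k3: at (p, q) = (0.267219, -0.589267), (dp/dtau, dq/dtau) = (-1.955733, -0.673832); Gamma_ppp = -0.622848, Gamma_ppq = 1.279404, Gamma_pqq = 0.866251, Gamma_qpp = -0.753312, Gamma_qpq = 0.775184, Gamma_qqq = 0.119105; k3 = (-1.955733, -0.673832, -1.383081, 0.784127)
  k4: at (p, q) = (0.218406, -0.606061), (dp/dtau, dq/dtau) = (-1.990029, -0.654167); Gamma_ppp = -0.660058, Gamma_ppq = 1.335949, Gamma_pqq = 0.846400, Gamma_qpp = -0.768942, Gamma_qpq = 0.814585, Gamma_qqq = 0.106398; k4 = (-1.990029, -0.654167, -1.226543, 0.878771)
  Y <- Y + (h/6)(k1 + 2k2 + 2k3 + k4): p = 0.2184, q = -0.6061, dp/dtau = -1.9901, dq/dtau = -0.6541
step 4:
  k1: at (p, q) = (0.218357, -0.606095), (dp/dtau, dq/dtau) = (-1.990083, -0.654133); Gamma_ppp = -0.660126, Gamma_ppq = 1.336061, Gamma_pqq = 0.846361, Gamma_qpp = -0.768963, Gamma_qpq = 0.814657, Gamma_qqq = 0.106372; k1 = (-1.990083, -0.654133, -1.226275, 0.878902)
  k2: at (p, q) = (0.168605, -0.622448), (dp/dtau, dq/dtau) = (-2.020740, -0.632160); Gamma_ppp = -0.699145, Gamma_ppq = 1.395890, Gamma_pqq = 0.822534, Gamma_qpp = -0.786058, Gamma_qpq = 0.855937, Gamma_qqq = 0.090957; k2 = (-2.020740, -0.632160, -1.040129, 0.986632)
  k3: at (p, q) = (0.167839, -0.621899), (dp/dtau, dq/dtau) = (-2.016086, -0.629467); Gamma_ppp = -0.698234, Gamma_ppq = 1.394142, Gamma_pqq = 0.823132, Gamma_qpp = -0.786061, Gamma_qpq = 0.855002, Gamma_qqq = 0.091367; k3 = (-2.016086, -0.629467, -1.026601, 0.988728)
  k4: at (p, q) = (0.117553, -0.637568), (dp/dtau, dq/dtau) = (-2.041413, -0.604696); Gamma_ppp = -0.738537, Gamma_ppq = 1.456314, Gamma_pqq = 0.795454, Gamma_qpp = -0.804456, Gamma_qpq = 0.897600, Gamma_qqq = 0.073342; k4 = (-2.041413, -0.604696, -0.808556, 1.109586)
  Y <- Y + (h/6)(k1 + 2k2 + 2k3 + k4): p = 0.1175, q = -0.6376, dp/dtau = -2.0415, dq/dtau = -0.6046

Answer: p = 0.1175, q = -0.6376, dp/dtau = -2.0415, dq/dtau = -0.6046


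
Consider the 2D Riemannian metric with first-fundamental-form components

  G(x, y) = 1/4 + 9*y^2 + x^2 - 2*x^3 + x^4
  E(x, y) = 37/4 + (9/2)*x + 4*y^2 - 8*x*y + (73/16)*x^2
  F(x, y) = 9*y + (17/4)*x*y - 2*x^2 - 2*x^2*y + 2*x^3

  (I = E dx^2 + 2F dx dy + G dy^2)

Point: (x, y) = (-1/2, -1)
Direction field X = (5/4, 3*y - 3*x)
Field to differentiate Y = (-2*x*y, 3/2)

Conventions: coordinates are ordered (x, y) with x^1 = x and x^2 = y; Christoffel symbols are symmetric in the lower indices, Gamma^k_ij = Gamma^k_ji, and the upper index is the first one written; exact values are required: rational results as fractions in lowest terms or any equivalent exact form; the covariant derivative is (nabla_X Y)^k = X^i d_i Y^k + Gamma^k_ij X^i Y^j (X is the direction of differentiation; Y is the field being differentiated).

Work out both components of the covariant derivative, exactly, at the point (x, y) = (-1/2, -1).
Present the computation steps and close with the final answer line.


E = 521/64, F = -57/8, G = 157/16 at the point
E_x = 127/16, E_y = -4, F_x = -11/4, F_y = 51/8, G_x = -3, G_y = -18
EG - F^2 = 29813/1024;  g^inv = (1024/29813) * [[157/16, 57/8], [57/8, 521/64]]
first-kind symbols [ij,l] = (1/2)(d_i g_jl + d_j g_il - d_l g_ij): [xx,x] = E_x/2 = 127/32, [xx,y] = F_x - E_y/2 = -3/4, [xy,x] = E_y/2 = -2, [xy,y] = G_x/2 = -3/2, [yy,x] = F_y - G_x/2 = 63/8, [yy,y] = G_y/2 = -9
Gamma^x_ij = (G*[ij,x] - F*[ij,y])/(EG - F^2), Gamma^y_ij = (E*[ij,y] - F*[ij,x])/(EG - F^2)
Gamma_xxx = 34406/29813, Gamma_xxy = -31040/29813, Gamma_xyy = 13464/29813, Gamma_yxx = 22704/29813, Gamma_yxy = -27096/29813, Gamma_yyy = -17568/29813
X = (5/4, -3/2), Y = (-1, 3/2) at the point

Answer: (nabla_X Y)^x = -296497/59626, (nabla_X Y)^y = -80301/29813


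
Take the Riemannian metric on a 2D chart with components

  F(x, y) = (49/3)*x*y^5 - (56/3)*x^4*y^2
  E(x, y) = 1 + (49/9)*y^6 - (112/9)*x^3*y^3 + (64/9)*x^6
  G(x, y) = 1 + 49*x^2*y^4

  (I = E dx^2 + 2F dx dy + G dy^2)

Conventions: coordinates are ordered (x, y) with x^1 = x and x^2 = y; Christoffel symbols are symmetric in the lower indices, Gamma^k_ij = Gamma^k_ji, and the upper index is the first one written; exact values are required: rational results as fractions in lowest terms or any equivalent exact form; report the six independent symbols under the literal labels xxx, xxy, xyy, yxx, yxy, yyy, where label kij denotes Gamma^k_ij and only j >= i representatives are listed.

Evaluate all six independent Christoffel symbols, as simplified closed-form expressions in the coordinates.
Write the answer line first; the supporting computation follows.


Answer: Gamma_xxx = (192*x^5 - 168*x^2*y^3)/(64*x^6 - 112*x^3*y^3 + 441*x^2*y^4 + 49*y^6 + 9), Gamma_xxy = (-168*x^3*y^2 + 147*y^5)/(64*x^6 - 112*x^3*y^3 + 441*x^2*y^4 + 49*y^6 + 9), Gamma_xyy = (-336*x^4*y + 294*x*y^4)/(64*x^6 - 112*x^3*y^3 + 441*x^2*y^4 + 49*y^6 + 9), Gamma_yxx = -504*x^3*y^2/(64*x^6 - 112*x^3*y^3 + 441*x^2*y^4 + 49*y^6 + 9), Gamma_yxy = 441*x*y^4/(64*x^6 - 112*x^3*y^3 + 441*x^2*y^4 + 49*y^6 + 9), Gamma_yyy = 882*x^2*y^3/(64*x^6 - 112*x^3*y^3 + 441*x^2*y^4 + 49*y^6 + 9)

E = 1 + (49/9)*y^6 - (112/9)*x^3*y^3 + (64/9)*x^6; F = (49/3)*x*y^5 - (56/3)*x^4*y^2; G = 1 + 49*x^2*y^4
Gamma^k_ij = (1/2) g^{kl} (d_i g_jl + d_j g_il - d_l g_ij), with g^inv = (1/(EG-F^2)) [[G, -F], [-F, E]]
first partials: E_x = -(112/3)*x^2*y^3 + (128/3)*x^5, E_y = (98/3)*y^5 - (112/3)*x^3*y^2, F_x = (49/3)*y^5 - (224/3)*x^3*y^2, F_y = (245/3)*x*y^4 - (112/3)*x^4*y, G_x = 98*x*y^4, G_y = 196*x^2*y^3
D = EG - F^2 = 1 + (49/9)*y^6 + 49*x^2*y^4 - (112/9)*x^3*y^3 + (64/9)*x^6
expanded: Gamma^x_xx = (G E_x - 2F F_x + F E_y)/(2D), Gamma^x_xy = (G E_y - F G_x)/(2D), Gamma^x_yy = (2G F_y - G G_x - F G_y)/(2D), Gamma^y_xx = (2E F_x - E E_y - F E_x)/(2D), Gamma^y_xy = (E G_x - F E_y)/(2D), Gamma^y_yy = (E G_y - 2F F_y + F G_x)/(2D); substitute and cancel common factors


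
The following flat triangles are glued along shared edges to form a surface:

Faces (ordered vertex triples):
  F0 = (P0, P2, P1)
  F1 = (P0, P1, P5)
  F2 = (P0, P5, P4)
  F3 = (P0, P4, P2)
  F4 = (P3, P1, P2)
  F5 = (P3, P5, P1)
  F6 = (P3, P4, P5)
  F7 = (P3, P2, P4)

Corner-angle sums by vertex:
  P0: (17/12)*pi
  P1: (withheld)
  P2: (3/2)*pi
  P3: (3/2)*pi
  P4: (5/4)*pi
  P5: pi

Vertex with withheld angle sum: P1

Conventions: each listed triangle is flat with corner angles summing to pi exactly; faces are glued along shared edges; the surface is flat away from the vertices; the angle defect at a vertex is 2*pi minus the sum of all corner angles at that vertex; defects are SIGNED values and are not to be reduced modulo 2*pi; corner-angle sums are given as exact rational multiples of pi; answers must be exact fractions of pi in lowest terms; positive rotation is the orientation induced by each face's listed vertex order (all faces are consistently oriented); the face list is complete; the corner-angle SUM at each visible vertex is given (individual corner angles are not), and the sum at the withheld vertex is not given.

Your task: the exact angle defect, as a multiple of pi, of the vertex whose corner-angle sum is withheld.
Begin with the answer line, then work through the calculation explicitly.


Answer: defect(P1) = (2/3)*pi

V = 6, E = 12, F = 8; chi = V - E + F = 2
Gauss-Bonnet: total defect = 2*pi*chi = 4*pi; visible defects sum to (10/3)*pi


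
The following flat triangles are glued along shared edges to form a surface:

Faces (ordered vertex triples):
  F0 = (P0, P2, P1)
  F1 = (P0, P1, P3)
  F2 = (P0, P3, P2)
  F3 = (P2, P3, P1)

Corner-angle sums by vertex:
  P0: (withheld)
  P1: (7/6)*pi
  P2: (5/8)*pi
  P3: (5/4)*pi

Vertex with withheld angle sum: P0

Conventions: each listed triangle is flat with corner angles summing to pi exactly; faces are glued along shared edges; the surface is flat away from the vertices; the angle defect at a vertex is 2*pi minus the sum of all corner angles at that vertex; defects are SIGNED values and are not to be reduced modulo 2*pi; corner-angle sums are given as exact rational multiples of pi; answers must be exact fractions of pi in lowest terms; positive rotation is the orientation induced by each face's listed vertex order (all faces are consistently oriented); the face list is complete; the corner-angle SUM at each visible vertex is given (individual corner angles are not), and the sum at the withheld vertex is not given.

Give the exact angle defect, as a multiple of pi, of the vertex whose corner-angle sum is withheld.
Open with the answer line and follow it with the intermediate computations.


Answer: defect(P0) = (25/24)*pi

V = 4, E = 6, F = 4; chi = V - E + F = 2
Gauss-Bonnet: total defect = 2*pi*chi = 4*pi; visible defects sum to (71/24)*pi
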